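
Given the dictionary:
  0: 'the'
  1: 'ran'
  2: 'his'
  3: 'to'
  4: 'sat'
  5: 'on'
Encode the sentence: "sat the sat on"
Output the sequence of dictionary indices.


Look up each word in the dictionary:
  'sat' -> 4
  'the' -> 0
  'sat' -> 4
  'on' -> 5

Encoded: [4, 0, 4, 5]


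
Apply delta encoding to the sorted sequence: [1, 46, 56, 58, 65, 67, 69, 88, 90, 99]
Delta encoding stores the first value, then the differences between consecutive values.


First value: 1
Deltas:
  46 - 1 = 45
  56 - 46 = 10
  58 - 56 = 2
  65 - 58 = 7
  67 - 65 = 2
  69 - 67 = 2
  88 - 69 = 19
  90 - 88 = 2
  99 - 90 = 9


Delta encoded: [1, 45, 10, 2, 7, 2, 2, 19, 2, 9]


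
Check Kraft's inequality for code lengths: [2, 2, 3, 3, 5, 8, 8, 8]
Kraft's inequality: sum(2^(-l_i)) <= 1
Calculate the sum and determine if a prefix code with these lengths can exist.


Sum = 2^(-2) + 2^(-2) + 2^(-3) + 2^(-3) + 2^(-5) + 2^(-8) + 2^(-8) + 2^(-8)
    = 0.25 + 0.25 + 0.125 + 0.125 + 0.03125 + 0.00390625 + 0.00390625 + 0.00390625
    = 203/256 = 0.79296875
Since 0.79296875 <= 1, Kraft's inequality IS satisfied.
A prefix code with these lengths CAN exist.

Kraft sum = 0.79296875. Satisfied.


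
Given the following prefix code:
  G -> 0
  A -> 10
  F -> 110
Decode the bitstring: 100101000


Decoding step by step:
Bits 10 -> A
Bits 0 -> G
Bits 10 -> A
Bits 10 -> A
Bits 0 -> G
Bits 0 -> G


Decoded message: AGAAGG


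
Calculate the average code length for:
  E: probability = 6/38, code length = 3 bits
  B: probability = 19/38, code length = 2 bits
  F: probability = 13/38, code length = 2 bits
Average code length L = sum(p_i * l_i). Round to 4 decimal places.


Weighted contributions p_i * l_i:
  E: (6/38) * 3 = 18/38
  B: (19/38) * 2 = 38/38
  F: (13/38) * 2 = 26/38
Sum = (18 + 38 + 26)/38 = 82/38

L = 82/38 = 2.1579 bits/symbol


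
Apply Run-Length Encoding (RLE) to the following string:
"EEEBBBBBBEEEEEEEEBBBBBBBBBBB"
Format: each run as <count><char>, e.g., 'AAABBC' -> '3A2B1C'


Scanning runs left to right:
  i=0: run of 'E' x 3 -> '3E'
  i=3: run of 'B' x 6 -> '6B'
  i=9: run of 'E' x 8 -> '8E'
  i=17: run of 'B' x 11 -> '11B'

RLE = 3E6B8E11B


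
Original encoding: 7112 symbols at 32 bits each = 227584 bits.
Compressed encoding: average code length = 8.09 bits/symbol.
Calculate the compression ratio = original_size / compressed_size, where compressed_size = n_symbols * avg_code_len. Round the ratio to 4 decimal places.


original_size = n_symbols * orig_bits = 7112 * 32 = 227584 bits
compressed_size = n_symbols * avg_code_len = 7112 * 8.09 = 57536.08 bits
ratio = original_size / compressed_size = 227584 / 57536.08 = 3.9555

Compression ratio = 3.9555


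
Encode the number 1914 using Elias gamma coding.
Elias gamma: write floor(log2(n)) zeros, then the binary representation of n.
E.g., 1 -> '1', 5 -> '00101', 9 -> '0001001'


num_bits = floor(log2(1914)) + 1 = 11
leading_zeros = num_bits - 1 = 10
binary(1914) = 11101111010

Elias gamma(1914) = '0000000000' + '11101111010' = 000000000011101111010 (21 bits)


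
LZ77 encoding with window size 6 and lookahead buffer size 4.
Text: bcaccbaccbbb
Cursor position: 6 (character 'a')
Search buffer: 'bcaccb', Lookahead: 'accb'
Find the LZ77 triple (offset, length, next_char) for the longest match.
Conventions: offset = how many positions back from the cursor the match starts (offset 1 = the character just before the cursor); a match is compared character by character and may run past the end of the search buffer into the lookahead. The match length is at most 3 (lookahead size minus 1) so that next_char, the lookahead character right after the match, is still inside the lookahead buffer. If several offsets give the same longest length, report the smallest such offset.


Try each offset into the search buffer:
  offset=1 (pos 5, char 'b'): match length 0
  offset=2 (pos 4, char 'c'): match length 0
  offset=3 (pos 3, char 'c'): match length 0
  offset=4 (pos 2, char 'a'): match length 3
  offset=5 (pos 1, char 'c'): match length 0
  offset=6 (pos 0, char 'b'): match length 0
Longest match has length 3 at offset 4.
next_char = character at position 6 + 3 = 9 -> 'b'

Best match: offset=4, length=3 (matching 'acc' starting at position 2)
LZ77 triple: (4, 3, 'b')


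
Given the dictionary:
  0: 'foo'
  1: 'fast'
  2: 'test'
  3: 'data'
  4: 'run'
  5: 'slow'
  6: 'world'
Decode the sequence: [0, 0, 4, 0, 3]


Look up each index in the dictionary:
  0 -> 'foo'
  0 -> 'foo'
  4 -> 'run'
  0 -> 'foo'
  3 -> 'data'

Decoded: "foo foo run foo data"


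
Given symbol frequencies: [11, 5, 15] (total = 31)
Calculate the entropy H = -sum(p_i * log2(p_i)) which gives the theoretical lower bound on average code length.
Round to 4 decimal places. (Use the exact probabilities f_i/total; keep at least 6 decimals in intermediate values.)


Per-symbol terms -p_i * log2(p_i) with p_i = f_i/31:
  p = 11/31 = 0.354839: log2(p) = -1.494765, -p*log2(p) = 0.530400
  p = 5/31 = 0.161290: log2(p) = -2.632268, -p*log2(p) = 0.424559
  p = 15/31 = 0.483871: log2(p) = -1.047306, -p*log2(p) = 0.506761
H = 0.530400 + 0.424559 + 0.506761 = 1.461720

H = 1.4617 bits/symbol


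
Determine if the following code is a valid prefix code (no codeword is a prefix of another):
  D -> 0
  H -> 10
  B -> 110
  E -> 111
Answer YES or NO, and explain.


Checking each pair (does one codeword prefix another?):
  D='0' vs H='10': no prefix
  D='0' vs B='110': no prefix
  D='0' vs E='111': no prefix
  H='10' vs D='0': no prefix
  H='10' vs B='110': no prefix
  H='10' vs E='111': no prefix
  B='110' vs D='0': no prefix
  B='110' vs H='10': no prefix
  B='110' vs E='111': no prefix
  E='111' vs D='0': no prefix
  E='111' vs H='10': no prefix
  E='111' vs B='110': no prefix
No violation found over all pairs.

YES -- this is a valid prefix code. No codeword is a prefix of any other codeword.


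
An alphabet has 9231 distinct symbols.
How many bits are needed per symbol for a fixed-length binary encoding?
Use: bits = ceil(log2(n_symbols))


log2(9231) = 13.1723
Bracket: 2^13 = 8192 < 9231 <= 2^14 = 16384
So ceil(log2(9231)) = 14

bits = ceil(log2(9231)) = ceil(13.1723) = 14 bits


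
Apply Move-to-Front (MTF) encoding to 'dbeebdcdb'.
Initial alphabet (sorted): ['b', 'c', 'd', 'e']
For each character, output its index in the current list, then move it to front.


MTF encoding:
'd': index 2 in ['b', 'c', 'd', 'e'] -> ['d', 'b', 'c', 'e']
'b': index 1 in ['d', 'b', 'c', 'e'] -> ['b', 'd', 'c', 'e']
'e': index 3 in ['b', 'd', 'c', 'e'] -> ['e', 'b', 'd', 'c']
'e': index 0 in ['e', 'b', 'd', 'c'] -> ['e', 'b', 'd', 'c']
'b': index 1 in ['e', 'b', 'd', 'c'] -> ['b', 'e', 'd', 'c']
'd': index 2 in ['b', 'e', 'd', 'c'] -> ['d', 'b', 'e', 'c']
'c': index 3 in ['d', 'b', 'e', 'c'] -> ['c', 'd', 'b', 'e']
'd': index 1 in ['c', 'd', 'b', 'e'] -> ['d', 'c', 'b', 'e']
'b': index 2 in ['d', 'c', 'b', 'e'] -> ['b', 'd', 'c', 'e']


Output: [2, 1, 3, 0, 1, 2, 3, 1, 2]


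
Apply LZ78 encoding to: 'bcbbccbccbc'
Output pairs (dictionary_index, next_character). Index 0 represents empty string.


LZ78 encoding steps:
Dictionary: {0: ''}
Step 1: w='' (idx 0), next='b' -> output (0, 'b'), add 'b' as idx 1
Step 2: w='' (idx 0), next='c' -> output (0, 'c'), add 'c' as idx 2
Step 3: w='b' (idx 1), next='b' -> output (1, 'b'), add 'bb' as idx 3
Step 4: w='c' (idx 2), next='c' -> output (2, 'c'), add 'cc' as idx 4
Step 5: w='b' (idx 1), next='c' -> output (1, 'c'), add 'bc' as idx 5
Step 6: w='c' (idx 2), next='b' -> output (2, 'b'), add 'cb' as idx 6
Step 7: w='c' (idx 2), end of input -> output (2, '')


Encoded: [(0, 'b'), (0, 'c'), (1, 'b'), (2, 'c'), (1, 'c'), (2, 'b'), (2, '')]


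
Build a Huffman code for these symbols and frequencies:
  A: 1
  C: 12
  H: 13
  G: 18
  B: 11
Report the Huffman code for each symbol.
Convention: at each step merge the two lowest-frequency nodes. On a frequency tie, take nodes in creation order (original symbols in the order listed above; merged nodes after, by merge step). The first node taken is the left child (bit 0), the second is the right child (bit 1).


Huffman tree construction:
Step 1: Merge A(1) + B(11) = 12
Step 2: Merge C(12) + (A+B)(12) = 24
Step 3: Merge H(13) + G(18) = 31
Step 4: Merge (C+(A+B))(24) + (H+G)(31) = 55
Read each symbol's code off the tree from the root (left child = 0, right child = 1).

Codes:
  A: 010 (length 3)
  C: 00 (length 2)
  H: 10 (length 2)
  G: 11 (length 2)
  B: 011 (length 3)
Average code length: 122/55 = 2.2182 bits/symbol


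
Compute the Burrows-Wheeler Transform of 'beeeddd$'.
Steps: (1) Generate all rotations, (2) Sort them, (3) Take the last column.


Rotations (sorted):
  0: $beeeddd -> last char: d
  1: beeeddd$ -> last char: $
  2: d$beeedd -> last char: d
  3: dd$beeed -> last char: d
  4: ddd$beee -> last char: e
  5: eddd$bee -> last char: e
  6: eeddd$be -> last char: e
  7: eeeddd$b -> last char: b


BWT = d$ddeeeb


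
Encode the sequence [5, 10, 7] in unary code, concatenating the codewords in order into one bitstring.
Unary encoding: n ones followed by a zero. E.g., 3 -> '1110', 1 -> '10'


Encode each number as n ones followed by a terminating 0:
  5 -> 111110 (6 bits)
  10 -> 11111111110 (11 bits)
  7 -> 11111110 (8 bits)
Total length = 6 + 11 + 8 = 25 bits.

Unary([5, 10, 7]) = 1111101111111111011111110 (25 bits)


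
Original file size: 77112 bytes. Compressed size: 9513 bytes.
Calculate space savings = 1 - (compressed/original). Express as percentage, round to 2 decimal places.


ratio = compressed/original = 9513/77112 = 0.123366
savings = 1 - ratio = 1 - 0.123366 = 0.876634
as a percentage: 0.876634 * 100 = 87.66%

Space savings = 1 - 9513/77112 = 87.66%


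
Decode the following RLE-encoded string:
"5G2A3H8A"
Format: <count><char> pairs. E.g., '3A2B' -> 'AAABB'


Expanding each <count><char> pair:
  5G -> 'GGGGG'
  2A -> 'AA'
  3H -> 'HHH'
  8A -> 'AAAAAAAA'

Decoded = GGGGGAAHHHAAAAAAAA


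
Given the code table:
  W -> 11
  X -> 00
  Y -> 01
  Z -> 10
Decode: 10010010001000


Decoding:
10 -> Z
01 -> Y
00 -> X
10 -> Z
00 -> X
10 -> Z
00 -> X


Result: ZYXZXZX


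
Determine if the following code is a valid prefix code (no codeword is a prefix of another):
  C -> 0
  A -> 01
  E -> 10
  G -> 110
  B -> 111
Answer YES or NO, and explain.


Checking each pair (does one codeword prefix another?):
  C='0' vs A='01': prefix -- VIOLATION

NO -- this is NOT a valid prefix code. C (0) is a prefix of A (01).


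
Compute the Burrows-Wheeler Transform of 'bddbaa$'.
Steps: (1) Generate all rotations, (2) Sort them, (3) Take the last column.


Rotations (sorted):
  0: $bddbaa -> last char: a
  1: a$bddba -> last char: a
  2: aa$bddb -> last char: b
  3: baa$bdd -> last char: d
  4: bddbaa$ -> last char: $
  5: dbaa$bd -> last char: d
  6: ddbaa$b -> last char: b


BWT = aabd$db


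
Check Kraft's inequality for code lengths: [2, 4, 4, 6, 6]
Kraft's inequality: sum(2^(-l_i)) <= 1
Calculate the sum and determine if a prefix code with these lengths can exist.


Sum = 2^(-2) + 2^(-4) + 2^(-4) + 2^(-6) + 2^(-6)
    = 0.25 + 0.0625 + 0.0625 + 0.015625 + 0.015625
    = 26/64 = 0.40625
Since 0.40625 <= 1, Kraft's inequality IS satisfied.
A prefix code with these lengths CAN exist.

Kraft sum = 0.40625. Satisfied.


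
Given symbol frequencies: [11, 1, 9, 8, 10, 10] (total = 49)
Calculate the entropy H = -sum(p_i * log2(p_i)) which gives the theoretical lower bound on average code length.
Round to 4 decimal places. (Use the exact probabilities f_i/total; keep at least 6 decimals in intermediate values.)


Per-symbol terms -p_i * log2(p_i) with p_i = f_i/49:
  p = 11/49 = 0.224490: log2(p) = -2.155278, -p*log2(p) = 0.483838
  p = 1/49 = 0.020408: log2(p) = -5.614710, -p*log2(p) = 0.114586
  p = 9/49 = 0.183673: log2(p) = -2.444785, -p*log2(p) = 0.449042
  p = 8/49 = 0.163265: log2(p) = -2.614710, -p*log2(p) = 0.426891
  p = 10/49 = 0.204082: log2(p) = -2.292782, -p*log2(p) = 0.467915
  p = 10/49 = 0.204082: log2(p) = -2.292782, -p*log2(p) = 0.467915
H = 0.483838 + 0.114586 + 0.449042 + 0.426891 + 0.467915 + 0.467915 = 2.410187

H = 2.4102 bits/symbol


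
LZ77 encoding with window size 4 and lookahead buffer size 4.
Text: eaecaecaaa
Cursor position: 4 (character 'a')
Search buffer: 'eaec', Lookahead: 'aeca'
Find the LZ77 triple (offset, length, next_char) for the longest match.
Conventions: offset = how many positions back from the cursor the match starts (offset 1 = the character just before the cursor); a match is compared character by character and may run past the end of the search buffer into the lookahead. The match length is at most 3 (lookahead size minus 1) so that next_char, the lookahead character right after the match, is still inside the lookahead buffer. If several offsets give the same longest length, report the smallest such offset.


Try each offset into the search buffer:
  offset=1 (pos 3, char 'c'): match length 0
  offset=2 (pos 2, char 'e'): match length 0
  offset=3 (pos 1, char 'a'): match length 3
  offset=4 (pos 0, char 'e'): match length 0
Longest match has length 3 at offset 3.
next_char = character at position 4 + 3 = 7 -> 'a'

Best match: offset=3, length=3 (matching 'aec' starting at position 1)
LZ77 triple: (3, 3, 'a')


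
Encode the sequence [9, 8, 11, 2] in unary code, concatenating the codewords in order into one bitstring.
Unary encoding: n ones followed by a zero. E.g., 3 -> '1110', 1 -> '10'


Encode each number as n ones followed by a terminating 0:
  9 -> 1111111110 (10 bits)
  8 -> 111111110 (9 bits)
  11 -> 111111111110 (12 bits)
  2 -> 110 (3 bits)
Total length = 10 + 9 + 12 + 3 = 34 bits.

Unary([9, 8, 11, 2]) = 1111111110111111110111111111110110 (34 bits)


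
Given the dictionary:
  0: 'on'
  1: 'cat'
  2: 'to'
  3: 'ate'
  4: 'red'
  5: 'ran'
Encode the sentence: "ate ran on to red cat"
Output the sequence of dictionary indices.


Look up each word in the dictionary:
  'ate' -> 3
  'ran' -> 5
  'on' -> 0
  'to' -> 2
  'red' -> 4
  'cat' -> 1

Encoded: [3, 5, 0, 2, 4, 1]


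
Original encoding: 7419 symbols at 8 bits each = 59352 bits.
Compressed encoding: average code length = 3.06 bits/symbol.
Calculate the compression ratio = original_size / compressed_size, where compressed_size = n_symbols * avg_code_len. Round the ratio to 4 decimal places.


original_size = n_symbols * orig_bits = 7419 * 8 = 59352 bits
compressed_size = n_symbols * avg_code_len = 7419 * 3.06 = 22702.14 bits
ratio = original_size / compressed_size = 59352 / 22702.14 = 2.6144

Compression ratio = 2.6144


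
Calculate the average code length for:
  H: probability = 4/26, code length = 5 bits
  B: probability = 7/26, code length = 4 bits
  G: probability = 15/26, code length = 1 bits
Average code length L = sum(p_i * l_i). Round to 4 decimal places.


Weighted contributions p_i * l_i:
  H: (4/26) * 5 = 20/26
  B: (7/26) * 4 = 28/26
  G: (15/26) * 1 = 15/26
Sum = (20 + 28 + 15)/26 = 63/26

L = 63/26 = 2.4231 bits/symbol


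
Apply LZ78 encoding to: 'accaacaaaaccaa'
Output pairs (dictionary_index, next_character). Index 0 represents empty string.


LZ78 encoding steps:
Dictionary: {0: ''}
Step 1: w='' (idx 0), next='a' -> output (0, 'a'), add 'a' as idx 1
Step 2: w='' (idx 0), next='c' -> output (0, 'c'), add 'c' as idx 2
Step 3: w='c' (idx 2), next='a' -> output (2, 'a'), add 'ca' as idx 3
Step 4: w='a' (idx 1), next='c' -> output (1, 'c'), add 'ac' as idx 4
Step 5: w='a' (idx 1), next='a' -> output (1, 'a'), add 'aa' as idx 5
Step 6: w='aa' (idx 5), next='c' -> output (5, 'c'), add 'aac' as idx 6
Step 7: w='ca' (idx 3), next='a' -> output (3, 'a'), add 'caa' as idx 7


Encoded: [(0, 'a'), (0, 'c'), (2, 'a'), (1, 'c'), (1, 'a'), (5, 'c'), (3, 'a')]


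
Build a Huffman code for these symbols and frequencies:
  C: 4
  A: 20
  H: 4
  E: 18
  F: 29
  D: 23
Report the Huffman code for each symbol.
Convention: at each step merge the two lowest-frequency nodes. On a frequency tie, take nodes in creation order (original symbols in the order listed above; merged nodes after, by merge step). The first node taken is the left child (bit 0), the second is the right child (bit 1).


Huffman tree construction:
Step 1: Merge C(4) + H(4) = 8
Step 2: Merge (C+H)(8) + E(18) = 26
Step 3: Merge A(20) + D(23) = 43
Step 4: Merge ((C+H)+E)(26) + F(29) = 55
Step 5: Merge (A+D)(43) + (((C+H)+E)+F)(55) = 98
Read each symbol's code off the tree from the root (left child = 0, right child = 1).

Codes:
  C: 1000 (length 4)
  A: 00 (length 2)
  H: 1001 (length 4)
  E: 101 (length 3)
  F: 11 (length 2)
  D: 01 (length 2)
Average code length: 230/98 = 2.3469 bits/symbol


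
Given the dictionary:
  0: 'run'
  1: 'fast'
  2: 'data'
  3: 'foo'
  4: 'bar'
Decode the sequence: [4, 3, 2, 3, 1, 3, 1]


Look up each index in the dictionary:
  4 -> 'bar'
  3 -> 'foo'
  2 -> 'data'
  3 -> 'foo'
  1 -> 'fast'
  3 -> 'foo'
  1 -> 'fast'

Decoded: "bar foo data foo fast foo fast"


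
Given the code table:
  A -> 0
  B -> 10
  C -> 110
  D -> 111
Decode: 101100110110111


Decoding:
10 -> B
110 -> C
0 -> A
110 -> C
110 -> C
111 -> D


Result: BCACCD


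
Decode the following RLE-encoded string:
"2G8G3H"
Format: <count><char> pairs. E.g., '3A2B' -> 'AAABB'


Expanding each <count><char> pair:
  2G -> 'GG'
  8G -> 'GGGGGGGG'
  3H -> 'HHH'

Decoded = GGGGGGGGGGHHH


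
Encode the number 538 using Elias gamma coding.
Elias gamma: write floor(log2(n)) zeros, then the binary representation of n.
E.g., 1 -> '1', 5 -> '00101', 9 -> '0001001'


num_bits = floor(log2(538)) + 1 = 10
leading_zeros = num_bits - 1 = 9
binary(538) = 1000011010

Elias gamma(538) = '000000000' + '1000011010' = 0000000001000011010 (19 bits)


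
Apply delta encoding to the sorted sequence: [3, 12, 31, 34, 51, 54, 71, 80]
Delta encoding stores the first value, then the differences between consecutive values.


First value: 3
Deltas:
  12 - 3 = 9
  31 - 12 = 19
  34 - 31 = 3
  51 - 34 = 17
  54 - 51 = 3
  71 - 54 = 17
  80 - 71 = 9


Delta encoded: [3, 9, 19, 3, 17, 3, 17, 9]


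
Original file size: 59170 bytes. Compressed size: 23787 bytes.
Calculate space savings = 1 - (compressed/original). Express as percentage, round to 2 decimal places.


ratio = compressed/original = 23787/59170 = 0.402011
savings = 1 - ratio = 1 - 0.402011 = 0.597989
as a percentage: 0.597989 * 100 = 59.8%

Space savings = 1 - 23787/59170 = 59.8%


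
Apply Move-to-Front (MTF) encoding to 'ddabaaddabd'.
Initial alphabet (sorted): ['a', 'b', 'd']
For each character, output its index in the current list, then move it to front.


MTF encoding:
'd': index 2 in ['a', 'b', 'd'] -> ['d', 'a', 'b']
'd': index 0 in ['d', 'a', 'b'] -> ['d', 'a', 'b']
'a': index 1 in ['d', 'a', 'b'] -> ['a', 'd', 'b']
'b': index 2 in ['a', 'd', 'b'] -> ['b', 'a', 'd']
'a': index 1 in ['b', 'a', 'd'] -> ['a', 'b', 'd']
'a': index 0 in ['a', 'b', 'd'] -> ['a', 'b', 'd']
'd': index 2 in ['a', 'b', 'd'] -> ['d', 'a', 'b']
'd': index 0 in ['d', 'a', 'b'] -> ['d', 'a', 'b']
'a': index 1 in ['d', 'a', 'b'] -> ['a', 'd', 'b']
'b': index 2 in ['a', 'd', 'b'] -> ['b', 'a', 'd']
'd': index 2 in ['b', 'a', 'd'] -> ['d', 'b', 'a']


Output: [2, 0, 1, 2, 1, 0, 2, 0, 1, 2, 2]


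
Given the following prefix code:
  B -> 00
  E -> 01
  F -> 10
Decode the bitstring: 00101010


Decoding step by step:
Bits 00 -> B
Bits 10 -> F
Bits 10 -> F
Bits 10 -> F


Decoded message: BFFF


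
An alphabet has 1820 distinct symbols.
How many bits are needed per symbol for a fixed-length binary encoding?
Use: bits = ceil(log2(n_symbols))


log2(1820) = 10.8297
Bracket: 2^10 = 1024 < 1820 <= 2^11 = 2048
So ceil(log2(1820)) = 11

bits = ceil(log2(1820)) = ceil(10.8297) = 11 bits


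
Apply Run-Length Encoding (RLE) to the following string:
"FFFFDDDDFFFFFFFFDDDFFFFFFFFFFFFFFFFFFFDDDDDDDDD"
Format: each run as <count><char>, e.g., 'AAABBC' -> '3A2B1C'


Scanning runs left to right:
  i=0: run of 'F' x 4 -> '4F'
  i=4: run of 'D' x 4 -> '4D'
  i=8: run of 'F' x 8 -> '8F'
  i=16: run of 'D' x 3 -> '3D'
  i=19: run of 'F' x 19 -> '19F'
  i=38: run of 'D' x 9 -> '9D'

RLE = 4F4D8F3D19F9D


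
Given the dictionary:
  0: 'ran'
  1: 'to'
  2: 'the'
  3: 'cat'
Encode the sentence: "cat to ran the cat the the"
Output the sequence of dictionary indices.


Look up each word in the dictionary:
  'cat' -> 3
  'to' -> 1
  'ran' -> 0
  'the' -> 2
  'cat' -> 3
  'the' -> 2
  'the' -> 2

Encoded: [3, 1, 0, 2, 3, 2, 2]


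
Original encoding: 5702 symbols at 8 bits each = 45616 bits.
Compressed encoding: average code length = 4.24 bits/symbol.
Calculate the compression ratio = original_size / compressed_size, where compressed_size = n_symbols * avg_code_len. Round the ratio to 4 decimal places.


original_size = n_symbols * orig_bits = 5702 * 8 = 45616 bits
compressed_size = n_symbols * avg_code_len = 5702 * 4.24 = 24176.48 bits
ratio = original_size / compressed_size = 45616 / 24176.48 = 1.8868

Compression ratio = 1.8868


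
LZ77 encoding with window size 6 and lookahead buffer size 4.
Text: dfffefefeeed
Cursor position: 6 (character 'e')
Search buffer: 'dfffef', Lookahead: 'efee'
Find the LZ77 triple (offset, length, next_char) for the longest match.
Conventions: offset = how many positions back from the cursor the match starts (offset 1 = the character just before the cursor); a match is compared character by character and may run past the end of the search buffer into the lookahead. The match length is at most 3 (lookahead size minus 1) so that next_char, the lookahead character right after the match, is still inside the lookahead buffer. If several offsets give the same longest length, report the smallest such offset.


Try each offset into the search buffer:
  offset=1 (pos 5, char 'f'): match length 0
  offset=2 (pos 4, char 'e'): match length 3
  offset=3 (pos 3, char 'f'): match length 0
  offset=4 (pos 2, char 'f'): match length 0
  offset=5 (pos 1, char 'f'): match length 0
  offset=6 (pos 0, char 'd'): match length 0
Longest match has length 3 at offset 2.
next_char = character at position 6 + 3 = 9 -> 'e'

Best match: offset=2, length=3 (matching 'efe' starting at position 4)
LZ77 triple: (2, 3, 'e')


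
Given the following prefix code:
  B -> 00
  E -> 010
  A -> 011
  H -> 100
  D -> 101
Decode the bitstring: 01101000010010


Decoding step by step:
Bits 011 -> A
Bits 010 -> E
Bits 00 -> B
Bits 010 -> E
Bits 010 -> E


Decoded message: AEBEE


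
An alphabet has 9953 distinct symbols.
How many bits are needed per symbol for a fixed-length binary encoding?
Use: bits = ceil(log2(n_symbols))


log2(9953) = 13.2809
Bracket: 2^13 = 8192 < 9953 <= 2^14 = 16384
So ceil(log2(9953)) = 14

bits = ceil(log2(9953)) = ceil(13.2809) = 14 bits


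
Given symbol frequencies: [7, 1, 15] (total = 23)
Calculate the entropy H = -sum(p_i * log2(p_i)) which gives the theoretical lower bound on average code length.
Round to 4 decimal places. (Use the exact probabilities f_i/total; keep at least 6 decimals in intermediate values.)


Per-symbol terms -p_i * log2(p_i) with p_i = f_i/23:
  p = 7/23 = 0.304348: log2(p) = -1.716207, -p*log2(p) = 0.522324
  p = 1/23 = 0.043478: log2(p) = -4.523562, -p*log2(p) = 0.196677
  p = 15/23 = 0.652174: log2(p) = -0.616671, -p*log2(p) = 0.402177
H = 0.522324 + 0.196677 + 0.402177 = 1.121178

H = 1.1212 bits/symbol


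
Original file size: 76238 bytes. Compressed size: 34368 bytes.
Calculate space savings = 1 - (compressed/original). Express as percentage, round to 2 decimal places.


ratio = compressed/original = 34368/76238 = 0.450799
savings = 1 - ratio = 1 - 0.450799 = 0.549201
as a percentage: 0.549201 * 100 = 54.92%

Space savings = 1 - 34368/76238 = 54.92%


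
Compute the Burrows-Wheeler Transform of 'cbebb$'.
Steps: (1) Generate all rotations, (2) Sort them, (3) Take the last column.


Rotations (sorted):
  0: $cbebb -> last char: b
  1: b$cbeb -> last char: b
  2: bb$cbe -> last char: e
  3: bebb$c -> last char: c
  4: cbebb$ -> last char: $
  5: ebb$cb -> last char: b


BWT = bbec$b


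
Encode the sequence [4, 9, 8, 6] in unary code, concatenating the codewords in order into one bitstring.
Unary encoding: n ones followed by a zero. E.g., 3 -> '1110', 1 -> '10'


Encode each number as n ones followed by a terminating 0:
  4 -> 11110 (5 bits)
  9 -> 1111111110 (10 bits)
  8 -> 111111110 (9 bits)
  6 -> 1111110 (7 bits)
Total length = 5 + 10 + 9 + 7 = 31 bits.

Unary([4, 9, 8, 6]) = 1111011111111101111111101111110 (31 bits)


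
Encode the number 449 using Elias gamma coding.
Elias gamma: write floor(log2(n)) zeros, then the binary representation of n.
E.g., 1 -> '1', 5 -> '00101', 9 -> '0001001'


num_bits = floor(log2(449)) + 1 = 9
leading_zeros = num_bits - 1 = 8
binary(449) = 111000001

Elias gamma(449) = '00000000' + '111000001' = 00000000111000001 (17 bits)


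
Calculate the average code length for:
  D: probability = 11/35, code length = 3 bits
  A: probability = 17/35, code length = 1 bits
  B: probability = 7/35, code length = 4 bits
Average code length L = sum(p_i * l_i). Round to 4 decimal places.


Weighted contributions p_i * l_i:
  D: (11/35) * 3 = 33/35
  A: (17/35) * 1 = 17/35
  B: (7/35) * 4 = 28/35
Sum = (33 + 17 + 28)/35 = 78/35

L = 78/35 = 2.2286 bits/symbol


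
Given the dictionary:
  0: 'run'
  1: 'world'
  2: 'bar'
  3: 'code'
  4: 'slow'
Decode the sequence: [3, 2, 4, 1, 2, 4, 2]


Look up each index in the dictionary:
  3 -> 'code'
  2 -> 'bar'
  4 -> 'slow'
  1 -> 'world'
  2 -> 'bar'
  4 -> 'slow'
  2 -> 'bar'

Decoded: "code bar slow world bar slow bar"


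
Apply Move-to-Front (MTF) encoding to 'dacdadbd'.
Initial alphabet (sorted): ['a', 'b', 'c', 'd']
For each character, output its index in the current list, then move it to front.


MTF encoding:
'd': index 3 in ['a', 'b', 'c', 'd'] -> ['d', 'a', 'b', 'c']
'a': index 1 in ['d', 'a', 'b', 'c'] -> ['a', 'd', 'b', 'c']
'c': index 3 in ['a', 'd', 'b', 'c'] -> ['c', 'a', 'd', 'b']
'd': index 2 in ['c', 'a', 'd', 'b'] -> ['d', 'c', 'a', 'b']
'a': index 2 in ['d', 'c', 'a', 'b'] -> ['a', 'd', 'c', 'b']
'd': index 1 in ['a', 'd', 'c', 'b'] -> ['d', 'a', 'c', 'b']
'b': index 3 in ['d', 'a', 'c', 'b'] -> ['b', 'd', 'a', 'c']
'd': index 1 in ['b', 'd', 'a', 'c'] -> ['d', 'b', 'a', 'c']


Output: [3, 1, 3, 2, 2, 1, 3, 1]


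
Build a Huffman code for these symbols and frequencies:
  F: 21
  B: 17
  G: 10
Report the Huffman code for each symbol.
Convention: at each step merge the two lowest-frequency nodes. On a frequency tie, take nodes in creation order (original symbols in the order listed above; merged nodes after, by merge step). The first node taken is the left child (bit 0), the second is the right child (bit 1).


Huffman tree construction:
Step 1: Merge G(10) + B(17) = 27
Step 2: Merge F(21) + (G+B)(27) = 48
Read each symbol's code off the tree from the root (left child = 0, right child = 1).

Codes:
  F: 0 (length 1)
  B: 11 (length 2)
  G: 10 (length 2)
Average code length: 75/48 = 1.5625 bits/symbol


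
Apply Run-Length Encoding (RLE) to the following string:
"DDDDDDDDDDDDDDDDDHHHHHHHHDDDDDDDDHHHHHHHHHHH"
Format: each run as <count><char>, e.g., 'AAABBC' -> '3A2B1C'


Scanning runs left to right:
  i=0: run of 'D' x 17 -> '17D'
  i=17: run of 'H' x 8 -> '8H'
  i=25: run of 'D' x 8 -> '8D'
  i=33: run of 'H' x 11 -> '11H'

RLE = 17D8H8D11H


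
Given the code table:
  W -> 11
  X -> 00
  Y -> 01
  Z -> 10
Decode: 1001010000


Decoding:
10 -> Z
01 -> Y
01 -> Y
00 -> X
00 -> X


Result: ZYYXX


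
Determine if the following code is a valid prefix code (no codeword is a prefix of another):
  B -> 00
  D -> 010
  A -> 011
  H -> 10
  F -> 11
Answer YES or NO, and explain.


Checking each pair (does one codeword prefix another?):
  B='00' vs D='010': no prefix
  B='00' vs A='011': no prefix
  B='00' vs H='10': no prefix
  B='00' vs F='11': no prefix
  D='010' vs B='00': no prefix
  D='010' vs A='011': no prefix
  D='010' vs H='10': no prefix
  D='010' vs F='11': no prefix
  A='011' vs B='00': no prefix
  A='011' vs D='010': no prefix
  A='011' vs H='10': no prefix
  A='011' vs F='11': no prefix
  H='10' vs B='00': no prefix
  H='10' vs D='010': no prefix
  H='10' vs A='011': no prefix
  H='10' vs F='11': no prefix
  F='11' vs B='00': no prefix
  F='11' vs D='010': no prefix
  F='11' vs A='011': no prefix
  F='11' vs H='10': no prefix
No violation found over all pairs.

YES -- this is a valid prefix code. No codeword is a prefix of any other codeword.


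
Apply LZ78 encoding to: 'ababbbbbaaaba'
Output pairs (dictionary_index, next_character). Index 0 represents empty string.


LZ78 encoding steps:
Dictionary: {0: ''}
Step 1: w='' (idx 0), next='a' -> output (0, 'a'), add 'a' as idx 1
Step 2: w='' (idx 0), next='b' -> output (0, 'b'), add 'b' as idx 2
Step 3: w='a' (idx 1), next='b' -> output (1, 'b'), add 'ab' as idx 3
Step 4: w='b' (idx 2), next='b' -> output (2, 'b'), add 'bb' as idx 4
Step 5: w='bb' (idx 4), next='a' -> output (4, 'a'), add 'bba' as idx 5
Step 6: w='a' (idx 1), next='a' -> output (1, 'a'), add 'aa' as idx 6
Step 7: w='b' (idx 2), next='a' -> output (2, 'a'), add 'ba' as idx 7


Encoded: [(0, 'a'), (0, 'b'), (1, 'b'), (2, 'b'), (4, 'a'), (1, 'a'), (2, 'a')]


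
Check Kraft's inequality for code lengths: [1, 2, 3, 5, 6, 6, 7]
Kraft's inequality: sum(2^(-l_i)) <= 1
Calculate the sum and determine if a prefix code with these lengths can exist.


Sum = 2^(-1) + 2^(-2) + 2^(-3) + 2^(-5) + 2^(-6) + 2^(-6) + 2^(-7)
    = 0.5 + 0.25 + 0.125 + 0.03125 + 0.015625 + 0.015625 + 0.0078125
    = 121/128 = 0.9453125
Since 0.9453125 <= 1, Kraft's inequality IS satisfied.
A prefix code with these lengths CAN exist.

Kraft sum = 0.9453125. Satisfied.


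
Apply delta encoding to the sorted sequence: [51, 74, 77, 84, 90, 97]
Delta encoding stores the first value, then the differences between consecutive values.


First value: 51
Deltas:
  74 - 51 = 23
  77 - 74 = 3
  84 - 77 = 7
  90 - 84 = 6
  97 - 90 = 7


Delta encoded: [51, 23, 3, 7, 6, 7]


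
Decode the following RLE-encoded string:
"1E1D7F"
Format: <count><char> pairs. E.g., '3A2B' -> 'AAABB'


Expanding each <count><char> pair:
  1E -> 'E'
  1D -> 'D'
  7F -> 'FFFFFFF'

Decoded = EDFFFFFFF


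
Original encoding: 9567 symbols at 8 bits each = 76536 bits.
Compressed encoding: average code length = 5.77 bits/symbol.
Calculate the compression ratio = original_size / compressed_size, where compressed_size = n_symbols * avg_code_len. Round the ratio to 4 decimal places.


original_size = n_symbols * orig_bits = 9567 * 8 = 76536 bits
compressed_size = n_symbols * avg_code_len = 9567 * 5.77 = 55201.59 bits
ratio = original_size / compressed_size = 76536 / 55201.59 = 1.3865

Compression ratio = 1.3865


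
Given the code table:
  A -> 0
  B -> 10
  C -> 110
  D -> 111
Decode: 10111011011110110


Decoding:
10 -> B
111 -> D
0 -> A
110 -> C
111 -> D
10 -> B
110 -> C


Result: BDACDBC


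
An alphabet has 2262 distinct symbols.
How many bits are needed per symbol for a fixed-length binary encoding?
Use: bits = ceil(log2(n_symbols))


log2(2262) = 11.1434
Bracket: 2^11 = 2048 < 2262 <= 2^12 = 4096
So ceil(log2(2262)) = 12

bits = ceil(log2(2262)) = ceil(11.1434) = 12 bits


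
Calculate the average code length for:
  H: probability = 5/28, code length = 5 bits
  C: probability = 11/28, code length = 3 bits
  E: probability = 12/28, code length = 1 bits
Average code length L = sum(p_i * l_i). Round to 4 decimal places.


Weighted contributions p_i * l_i:
  H: (5/28) * 5 = 25/28
  C: (11/28) * 3 = 33/28
  E: (12/28) * 1 = 12/28
Sum = (25 + 33 + 12)/28 = 70/28

L = 70/28 = 2.5000 bits/symbol


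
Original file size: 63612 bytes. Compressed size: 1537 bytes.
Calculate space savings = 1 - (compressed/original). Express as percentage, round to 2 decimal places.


ratio = compressed/original = 1537/63612 = 0.024162
savings = 1 - ratio = 1 - 0.024162 = 0.975838
as a percentage: 0.975838 * 100 = 97.58%

Space savings = 1 - 1537/63612 = 97.58%


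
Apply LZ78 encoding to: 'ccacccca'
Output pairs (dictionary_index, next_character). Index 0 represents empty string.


LZ78 encoding steps:
Dictionary: {0: ''}
Step 1: w='' (idx 0), next='c' -> output (0, 'c'), add 'c' as idx 1
Step 2: w='c' (idx 1), next='a' -> output (1, 'a'), add 'ca' as idx 2
Step 3: w='c' (idx 1), next='c' -> output (1, 'c'), add 'cc' as idx 3
Step 4: w='cc' (idx 3), next='a' -> output (3, 'a'), add 'cca' as idx 4


Encoded: [(0, 'c'), (1, 'a'), (1, 'c'), (3, 'a')]


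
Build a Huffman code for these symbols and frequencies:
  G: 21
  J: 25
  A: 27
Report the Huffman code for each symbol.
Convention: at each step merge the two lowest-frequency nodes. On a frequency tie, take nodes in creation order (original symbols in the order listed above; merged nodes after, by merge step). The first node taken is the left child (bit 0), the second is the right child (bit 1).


Huffman tree construction:
Step 1: Merge G(21) + J(25) = 46
Step 2: Merge A(27) + (G+J)(46) = 73
Read each symbol's code off the tree from the root (left child = 0, right child = 1).

Codes:
  G: 10 (length 2)
  J: 11 (length 2)
  A: 0 (length 1)
Average code length: 119/73 = 1.6301 bits/symbol


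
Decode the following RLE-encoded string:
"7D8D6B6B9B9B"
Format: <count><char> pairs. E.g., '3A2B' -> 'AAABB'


Expanding each <count><char> pair:
  7D -> 'DDDDDDD'
  8D -> 'DDDDDDDD'
  6B -> 'BBBBBB'
  6B -> 'BBBBBB'
  9B -> 'BBBBBBBBB'
  9B -> 'BBBBBBBBB'

Decoded = DDDDDDDDDDDDDDDBBBBBBBBBBBBBBBBBBBBBBBBBBBBBB


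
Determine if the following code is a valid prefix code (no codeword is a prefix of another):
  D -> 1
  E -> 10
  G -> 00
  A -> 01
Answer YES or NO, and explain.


Checking each pair (does one codeword prefix another?):
  D='1' vs E='10': prefix -- VIOLATION

NO -- this is NOT a valid prefix code. D (1) is a prefix of E (10).


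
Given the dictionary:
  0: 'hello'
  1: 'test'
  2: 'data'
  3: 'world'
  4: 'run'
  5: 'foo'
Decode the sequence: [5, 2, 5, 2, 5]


Look up each index in the dictionary:
  5 -> 'foo'
  2 -> 'data'
  5 -> 'foo'
  2 -> 'data'
  5 -> 'foo'

Decoded: "foo data foo data foo"


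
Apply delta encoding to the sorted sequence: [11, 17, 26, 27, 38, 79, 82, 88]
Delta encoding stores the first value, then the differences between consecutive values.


First value: 11
Deltas:
  17 - 11 = 6
  26 - 17 = 9
  27 - 26 = 1
  38 - 27 = 11
  79 - 38 = 41
  82 - 79 = 3
  88 - 82 = 6


Delta encoded: [11, 6, 9, 1, 11, 41, 3, 6]


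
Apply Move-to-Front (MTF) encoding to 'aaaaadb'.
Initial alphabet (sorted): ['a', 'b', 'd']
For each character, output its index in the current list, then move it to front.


MTF encoding:
'a': index 0 in ['a', 'b', 'd'] -> ['a', 'b', 'd']
'a': index 0 in ['a', 'b', 'd'] -> ['a', 'b', 'd']
'a': index 0 in ['a', 'b', 'd'] -> ['a', 'b', 'd']
'a': index 0 in ['a', 'b', 'd'] -> ['a', 'b', 'd']
'a': index 0 in ['a', 'b', 'd'] -> ['a', 'b', 'd']
'd': index 2 in ['a', 'b', 'd'] -> ['d', 'a', 'b']
'b': index 2 in ['d', 'a', 'b'] -> ['b', 'd', 'a']


Output: [0, 0, 0, 0, 0, 2, 2]


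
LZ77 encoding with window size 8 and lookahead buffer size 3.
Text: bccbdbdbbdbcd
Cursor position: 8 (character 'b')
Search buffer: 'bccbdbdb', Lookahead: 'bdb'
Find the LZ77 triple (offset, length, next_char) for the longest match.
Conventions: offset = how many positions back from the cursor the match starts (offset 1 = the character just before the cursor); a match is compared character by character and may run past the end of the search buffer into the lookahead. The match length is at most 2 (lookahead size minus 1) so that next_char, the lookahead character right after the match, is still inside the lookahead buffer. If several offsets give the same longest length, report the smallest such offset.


Try each offset into the search buffer:
  offset=1 (pos 7, char 'b'): match length 1
  offset=2 (pos 6, char 'd'): match length 0
  offset=3 (pos 5, char 'b'): match length 2
  offset=4 (pos 4, char 'd'): match length 0
  offset=5 (pos 3, char 'b'): match length 2
  offset=6 (pos 2, char 'c'): match length 0
  offset=7 (pos 1, char 'c'): match length 0
  offset=8 (pos 0, char 'b'): match length 1
Longest match has length 2, found at offsets 3, 5; take the smallest, offset 3.
next_char = character at position 8 + 2 = 10 -> 'b'

Best match: offset=3, length=2 (matching 'bd' starting at position 5)
LZ77 triple: (3, 2, 'b')


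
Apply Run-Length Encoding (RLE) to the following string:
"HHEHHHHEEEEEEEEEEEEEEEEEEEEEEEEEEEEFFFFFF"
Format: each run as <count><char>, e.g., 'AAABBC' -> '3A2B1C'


Scanning runs left to right:
  i=0: run of 'H' x 2 -> '2H'
  i=2: run of 'E' x 1 -> '1E'
  i=3: run of 'H' x 4 -> '4H'
  i=7: run of 'E' x 28 -> '28E'
  i=35: run of 'F' x 6 -> '6F'

RLE = 2H1E4H28E6F


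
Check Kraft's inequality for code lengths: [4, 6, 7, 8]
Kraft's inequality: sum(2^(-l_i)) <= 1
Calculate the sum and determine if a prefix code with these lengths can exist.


Sum = 2^(-4) + 2^(-6) + 2^(-7) + 2^(-8)
    = 0.0625 + 0.015625 + 0.0078125 + 0.00390625
    = 23/256 = 0.08984375
Since 0.08984375 <= 1, Kraft's inequality IS satisfied.
A prefix code with these lengths CAN exist.

Kraft sum = 0.08984375. Satisfied.


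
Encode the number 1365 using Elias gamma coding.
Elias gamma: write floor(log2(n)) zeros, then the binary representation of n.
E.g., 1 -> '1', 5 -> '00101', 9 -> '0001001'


num_bits = floor(log2(1365)) + 1 = 11
leading_zeros = num_bits - 1 = 10
binary(1365) = 10101010101

Elias gamma(1365) = '0000000000' + '10101010101' = 000000000010101010101 (21 bits)


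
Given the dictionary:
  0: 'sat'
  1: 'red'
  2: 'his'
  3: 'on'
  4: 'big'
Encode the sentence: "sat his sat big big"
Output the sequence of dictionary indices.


Look up each word in the dictionary:
  'sat' -> 0
  'his' -> 2
  'sat' -> 0
  'big' -> 4
  'big' -> 4

Encoded: [0, 2, 0, 4, 4]


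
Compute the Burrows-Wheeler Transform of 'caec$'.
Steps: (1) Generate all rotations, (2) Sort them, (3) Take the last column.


Rotations (sorted):
  0: $caec -> last char: c
  1: aec$c -> last char: c
  2: c$cae -> last char: e
  3: caec$ -> last char: $
  4: ec$ca -> last char: a


BWT = cce$a


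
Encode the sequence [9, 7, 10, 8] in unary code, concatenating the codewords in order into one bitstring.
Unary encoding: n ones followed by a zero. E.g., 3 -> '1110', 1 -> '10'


Encode each number as n ones followed by a terminating 0:
  9 -> 1111111110 (10 bits)
  7 -> 11111110 (8 bits)
  10 -> 11111111110 (11 bits)
  8 -> 111111110 (9 bits)
Total length = 10 + 8 + 11 + 9 = 38 bits.

Unary([9, 7, 10, 8]) = 11111111101111111011111111110111111110 (38 bits)


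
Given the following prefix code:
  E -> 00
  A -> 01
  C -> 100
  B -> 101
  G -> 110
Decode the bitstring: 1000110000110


Decoding step by step:
Bits 100 -> C
Bits 01 -> A
Bits 100 -> C
Bits 00 -> E
Bits 110 -> G


Decoded message: CACEG


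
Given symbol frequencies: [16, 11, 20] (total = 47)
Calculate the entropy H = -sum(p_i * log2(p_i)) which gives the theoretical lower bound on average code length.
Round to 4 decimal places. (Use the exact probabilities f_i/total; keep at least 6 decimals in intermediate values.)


Per-symbol terms -p_i * log2(p_i) with p_i = f_i/47:
  p = 16/47 = 0.340426: log2(p) = -1.554589, -p*log2(p) = 0.529222
  p = 11/47 = 0.234043: log2(p) = -2.095157, -p*log2(p) = 0.490356
  p = 20/47 = 0.425532: log2(p) = -1.232661, -p*log2(p) = 0.524536
H = 0.529222 + 0.490356 + 0.524536 = 1.544114

H = 1.5441 bits/symbol


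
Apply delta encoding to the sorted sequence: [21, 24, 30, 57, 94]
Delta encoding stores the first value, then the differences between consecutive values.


First value: 21
Deltas:
  24 - 21 = 3
  30 - 24 = 6
  57 - 30 = 27
  94 - 57 = 37


Delta encoded: [21, 3, 6, 27, 37]


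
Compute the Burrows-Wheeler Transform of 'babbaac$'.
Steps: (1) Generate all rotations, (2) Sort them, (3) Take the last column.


Rotations (sorted):
  0: $babbaac -> last char: c
  1: aac$babb -> last char: b
  2: abbaac$b -> last char: b
  3: ac$babba -> last char: a
  4: baac$bab -> last char: b
  5: babbaac$ -> last char: $
  6: bbaac$ba -> last char: a
  7: c$babbaa -> last char: a


BWT = cbbab$aa
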